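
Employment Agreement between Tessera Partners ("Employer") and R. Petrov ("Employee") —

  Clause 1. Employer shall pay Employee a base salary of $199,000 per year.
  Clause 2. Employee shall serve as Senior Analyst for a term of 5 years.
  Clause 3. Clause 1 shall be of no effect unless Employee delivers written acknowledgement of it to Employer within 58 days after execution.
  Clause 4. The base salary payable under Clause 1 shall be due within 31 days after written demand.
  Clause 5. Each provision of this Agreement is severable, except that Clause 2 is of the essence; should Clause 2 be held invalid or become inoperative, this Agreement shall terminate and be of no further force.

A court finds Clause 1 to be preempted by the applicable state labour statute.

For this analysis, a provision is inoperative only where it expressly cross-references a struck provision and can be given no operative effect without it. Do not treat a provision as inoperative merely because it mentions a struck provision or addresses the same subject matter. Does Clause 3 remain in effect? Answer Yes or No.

Clause 1 is struck. Clause 3 merely fixes the acknowledgement condition for Clause 1; with Clause 1 gone it has nothing to operate on and falls away. Clause 4 has no operative effect of its own apart from Clause 1 and is therefore inoperative. Clause 5 makes Clause 2 an essential term, but Clause 2 is unaffected, so the severability proviso in Clause 5 preserves the remaining provisions. That leaves Clause 2 and Clause 5 in effect. Clause 3 is among the inoperative provisions, so the answer is no.

No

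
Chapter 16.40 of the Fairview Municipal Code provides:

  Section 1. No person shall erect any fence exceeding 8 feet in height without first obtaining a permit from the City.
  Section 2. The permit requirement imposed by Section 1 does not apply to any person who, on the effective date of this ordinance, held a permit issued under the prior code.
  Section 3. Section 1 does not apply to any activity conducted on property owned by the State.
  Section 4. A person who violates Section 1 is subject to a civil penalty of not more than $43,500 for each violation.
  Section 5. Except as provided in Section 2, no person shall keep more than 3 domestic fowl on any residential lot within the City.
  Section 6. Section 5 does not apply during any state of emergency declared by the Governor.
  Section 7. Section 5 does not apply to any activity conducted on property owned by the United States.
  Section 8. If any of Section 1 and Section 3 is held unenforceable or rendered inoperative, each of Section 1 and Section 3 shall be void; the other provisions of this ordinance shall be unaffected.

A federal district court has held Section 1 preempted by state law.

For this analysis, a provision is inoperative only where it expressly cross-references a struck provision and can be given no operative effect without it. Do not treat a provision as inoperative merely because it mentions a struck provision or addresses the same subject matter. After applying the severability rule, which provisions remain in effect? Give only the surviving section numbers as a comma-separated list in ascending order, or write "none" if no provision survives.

5, 6, 7, 8

Section 1 is struck. Section 2 merely fixes the grandfather exemption from Section 1; with Section 1 gone it has nothing to operate on and falls away. Section 3 has no operative effect of its own apart from Section 1 and is therefore inoperative. Section 4 merely fixes the civil penalty for violating Section 1; with Section 1 gone it has nothing to operate on and falls away. Although Section 5 refers to Section 2, its operative terms do not depend on Section 2, so it remains in effect. Section 8 declares Section 1 and Section 3 mutually dependent; since one of them has fallen, all of them are of no effect. The remainder continues in force under Section 8. The provisions still in force are Section 5, Section 6, Section 7, and Section 8.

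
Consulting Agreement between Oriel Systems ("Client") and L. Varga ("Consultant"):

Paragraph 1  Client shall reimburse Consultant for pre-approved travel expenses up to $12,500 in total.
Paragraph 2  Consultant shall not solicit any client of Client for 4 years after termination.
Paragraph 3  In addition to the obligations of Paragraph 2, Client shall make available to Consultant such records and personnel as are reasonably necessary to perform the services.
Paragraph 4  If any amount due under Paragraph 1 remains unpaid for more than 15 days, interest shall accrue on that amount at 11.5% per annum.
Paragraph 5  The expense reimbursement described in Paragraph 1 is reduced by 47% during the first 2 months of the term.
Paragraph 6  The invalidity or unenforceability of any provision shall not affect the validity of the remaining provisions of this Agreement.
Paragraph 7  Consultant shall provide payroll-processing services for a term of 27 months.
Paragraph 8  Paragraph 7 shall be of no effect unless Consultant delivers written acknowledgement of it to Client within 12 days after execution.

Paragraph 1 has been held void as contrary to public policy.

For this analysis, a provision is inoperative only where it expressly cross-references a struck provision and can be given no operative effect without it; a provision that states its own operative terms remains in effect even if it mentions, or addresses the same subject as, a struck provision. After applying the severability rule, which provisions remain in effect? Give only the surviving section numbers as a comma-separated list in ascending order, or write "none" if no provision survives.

Paragraph 1 is struck. Paragraph 4 operates only by reference to Paragraph 1, so it falls with Paragraph 1. Paragraph 5 has no operative effect of its own apart from Paragraph 1 and is therefore inoperative. Paragraph 6 is a severability clause and preserves every provision that can still be given independent effect. That leaves Paragraph 2, Paragraph 3, Paragraph 6, Paragraph 7, and Paragraph 8 in effect.

2, 3, 6, 7, 8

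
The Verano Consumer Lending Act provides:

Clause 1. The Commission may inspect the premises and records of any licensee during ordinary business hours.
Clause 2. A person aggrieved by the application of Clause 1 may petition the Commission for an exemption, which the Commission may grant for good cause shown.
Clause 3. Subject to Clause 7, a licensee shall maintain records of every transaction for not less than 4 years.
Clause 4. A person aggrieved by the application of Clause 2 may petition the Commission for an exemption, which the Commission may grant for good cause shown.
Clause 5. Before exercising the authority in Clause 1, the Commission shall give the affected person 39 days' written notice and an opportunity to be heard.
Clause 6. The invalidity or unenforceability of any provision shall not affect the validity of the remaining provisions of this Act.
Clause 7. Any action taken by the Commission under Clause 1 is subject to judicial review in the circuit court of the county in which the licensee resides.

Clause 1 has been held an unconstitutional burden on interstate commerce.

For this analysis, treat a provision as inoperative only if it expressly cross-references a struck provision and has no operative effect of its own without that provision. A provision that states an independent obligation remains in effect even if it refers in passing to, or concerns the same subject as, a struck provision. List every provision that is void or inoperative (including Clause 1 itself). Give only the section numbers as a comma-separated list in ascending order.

Clause 1 is struck. Clause 2 merely fixes the exemption procedure for Clause 1; with Clause 1 gone it has nothing to operate on and falls away. The only function of Clause 5 is the notice-and-hearing requirement for Clause 1, so it cannot stand once Clause 1 is removed. Clause 7 merely fixes the judicial-review right for Clause 1; with Clause 1 gone it has nothing to operate on and falls away. The only function of Clause 4 is the exemption procedure for Clause 2, so it cannot stand once Clause 2 is removed. Although Clause 3 refers to Clause 7, its operative terms do not depend on Clause 7, so it remains in effect. Clause 6 is a severability clause and preserves every provision that can still be given independent effect. That leaves Clause 3 and Clause 6 in effect.

1, 2, 4, 5, 7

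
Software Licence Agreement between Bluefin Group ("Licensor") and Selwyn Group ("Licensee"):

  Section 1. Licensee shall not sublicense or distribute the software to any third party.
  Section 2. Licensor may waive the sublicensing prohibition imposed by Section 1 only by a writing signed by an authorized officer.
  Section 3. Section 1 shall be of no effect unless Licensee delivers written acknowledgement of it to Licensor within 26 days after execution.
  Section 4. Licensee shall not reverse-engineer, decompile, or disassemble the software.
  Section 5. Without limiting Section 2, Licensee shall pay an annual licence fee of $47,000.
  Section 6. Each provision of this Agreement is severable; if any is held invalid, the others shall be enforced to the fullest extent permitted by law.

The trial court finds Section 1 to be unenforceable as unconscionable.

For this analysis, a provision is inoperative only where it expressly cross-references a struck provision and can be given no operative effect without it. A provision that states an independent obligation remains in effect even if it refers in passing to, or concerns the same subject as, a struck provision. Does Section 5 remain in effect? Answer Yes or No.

Section 1 is struck. The only function of Section 2 is the waiver condition for Section 1, so it cannot stand once Section 1 is removed. Section 3 has no operative effect of its own apart from Section 1 and is therefore inoperative. Section 5 mentions Section 2 but its own obligation stands independently of Section 2, so Section 5 is not affected. Section 6 is a severability clause and preserves every provision that can still be given independent effect. The provisions still in force are Section 4, Section 5, and Section 6. Section 5 is among the surviving provisions, so the answer is yes.

Yes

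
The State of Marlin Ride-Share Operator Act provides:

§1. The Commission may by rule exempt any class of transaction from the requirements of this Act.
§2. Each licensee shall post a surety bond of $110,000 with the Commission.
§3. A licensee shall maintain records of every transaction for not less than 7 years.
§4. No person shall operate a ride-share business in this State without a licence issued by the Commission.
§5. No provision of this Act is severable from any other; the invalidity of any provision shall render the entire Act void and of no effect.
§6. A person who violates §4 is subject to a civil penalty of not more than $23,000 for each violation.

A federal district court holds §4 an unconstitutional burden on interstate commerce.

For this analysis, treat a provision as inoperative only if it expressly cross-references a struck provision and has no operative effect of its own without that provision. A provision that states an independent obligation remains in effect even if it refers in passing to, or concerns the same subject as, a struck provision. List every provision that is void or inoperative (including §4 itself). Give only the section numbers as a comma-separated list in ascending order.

1, 2, 3, 4, 5, 6

§4 is struck. §6 has no operative effect of its own apart from §4 and is therefore inoperative. §5 provides that the Act is not severable, so the invalidity of any one provision voids the entire Act. No provision of the Act survives.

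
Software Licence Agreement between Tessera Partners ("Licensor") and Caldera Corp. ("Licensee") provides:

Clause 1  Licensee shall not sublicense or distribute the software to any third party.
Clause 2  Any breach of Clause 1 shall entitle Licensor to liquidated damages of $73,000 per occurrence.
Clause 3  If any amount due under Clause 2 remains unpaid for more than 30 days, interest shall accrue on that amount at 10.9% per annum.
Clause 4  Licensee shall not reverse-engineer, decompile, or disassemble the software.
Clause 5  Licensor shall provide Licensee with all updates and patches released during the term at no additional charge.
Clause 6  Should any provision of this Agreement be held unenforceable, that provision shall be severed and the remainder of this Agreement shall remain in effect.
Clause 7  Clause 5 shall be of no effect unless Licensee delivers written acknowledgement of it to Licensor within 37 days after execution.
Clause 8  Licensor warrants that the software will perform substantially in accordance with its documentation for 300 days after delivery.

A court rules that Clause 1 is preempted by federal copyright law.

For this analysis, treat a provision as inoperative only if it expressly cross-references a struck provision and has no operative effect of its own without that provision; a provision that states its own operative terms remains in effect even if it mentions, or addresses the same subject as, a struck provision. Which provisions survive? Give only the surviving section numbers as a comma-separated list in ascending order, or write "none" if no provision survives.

4, 5, 6, 7, 8

Clause 1 is struck. The whole of Clause 2 is the liquidated-damages amount, defined by reference to Clause 1, so Clause 2 cannot stand once Clause 1 is removed. Clause 3 operates only by reference to Clause 2, so it falls with Clause 2. Under the severability clause in Clause 6, the remaining provisions continue in force. Clause 4, Clause 5, Clause 6, Clause 7, and Clause 8 remain in effect.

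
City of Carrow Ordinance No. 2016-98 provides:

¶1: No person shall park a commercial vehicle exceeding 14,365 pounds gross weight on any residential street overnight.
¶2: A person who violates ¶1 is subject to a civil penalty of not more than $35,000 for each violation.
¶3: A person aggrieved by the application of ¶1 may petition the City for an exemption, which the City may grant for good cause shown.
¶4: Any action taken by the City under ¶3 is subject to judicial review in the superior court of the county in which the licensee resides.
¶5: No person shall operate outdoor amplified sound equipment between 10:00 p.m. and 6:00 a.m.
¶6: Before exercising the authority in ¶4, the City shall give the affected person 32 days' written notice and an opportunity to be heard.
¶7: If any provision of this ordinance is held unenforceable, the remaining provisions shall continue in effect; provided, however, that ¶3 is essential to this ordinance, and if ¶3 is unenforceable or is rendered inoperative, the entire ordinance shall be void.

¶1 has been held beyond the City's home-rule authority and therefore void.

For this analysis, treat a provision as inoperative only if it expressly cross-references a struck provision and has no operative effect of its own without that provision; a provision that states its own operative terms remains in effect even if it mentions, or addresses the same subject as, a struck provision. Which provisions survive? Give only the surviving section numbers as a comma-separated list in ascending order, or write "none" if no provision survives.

none

¶1 is struck. ¶2 has no operative effect of its own apart from ¶1 and is therefore inoperative. ¶3 merely fixes the exemption procedure for ¶1; with ¶1 gone it has nothing to operate on and falls away. ¶4 operates only by reference to ¶3, so it falls with ¶3. ¶6 merely fixes the notice-and-hearing requirement for ¶4; with ¶4 gone it has nothing to operate on and falls away. ¶7 makes ¶3 an essential term, and ¶3 has been rendered inoperative by the cascade; under ¶7, the entire ordinance is therefore void. No provision of the ordinance survives.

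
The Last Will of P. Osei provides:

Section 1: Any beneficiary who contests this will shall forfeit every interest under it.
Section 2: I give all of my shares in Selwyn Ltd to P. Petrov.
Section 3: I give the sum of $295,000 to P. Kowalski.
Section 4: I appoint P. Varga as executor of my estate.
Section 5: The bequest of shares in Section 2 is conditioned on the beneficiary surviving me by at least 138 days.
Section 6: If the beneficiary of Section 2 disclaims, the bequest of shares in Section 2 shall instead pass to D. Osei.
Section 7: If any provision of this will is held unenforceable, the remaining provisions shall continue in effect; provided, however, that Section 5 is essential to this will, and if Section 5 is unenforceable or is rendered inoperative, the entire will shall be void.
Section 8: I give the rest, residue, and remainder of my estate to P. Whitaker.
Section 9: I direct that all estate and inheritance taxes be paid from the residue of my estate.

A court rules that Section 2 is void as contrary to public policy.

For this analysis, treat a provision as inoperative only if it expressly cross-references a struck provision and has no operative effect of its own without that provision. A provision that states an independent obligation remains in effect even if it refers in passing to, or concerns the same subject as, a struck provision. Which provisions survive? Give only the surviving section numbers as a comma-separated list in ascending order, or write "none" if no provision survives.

Section 2 is struck. Section 5 operates only by reference to Section 2, so it falls with Section 2. Section 6 merely fixes the alternative disposition for Section 2; with Section 2 gone it has nothing to operate on and falls away. Section 7 makes Section 5 an essential term, and Section 5 has been rendered inoperative by the cascade; under Section 7, the entire will is therefore void. No provision of the will survives.

none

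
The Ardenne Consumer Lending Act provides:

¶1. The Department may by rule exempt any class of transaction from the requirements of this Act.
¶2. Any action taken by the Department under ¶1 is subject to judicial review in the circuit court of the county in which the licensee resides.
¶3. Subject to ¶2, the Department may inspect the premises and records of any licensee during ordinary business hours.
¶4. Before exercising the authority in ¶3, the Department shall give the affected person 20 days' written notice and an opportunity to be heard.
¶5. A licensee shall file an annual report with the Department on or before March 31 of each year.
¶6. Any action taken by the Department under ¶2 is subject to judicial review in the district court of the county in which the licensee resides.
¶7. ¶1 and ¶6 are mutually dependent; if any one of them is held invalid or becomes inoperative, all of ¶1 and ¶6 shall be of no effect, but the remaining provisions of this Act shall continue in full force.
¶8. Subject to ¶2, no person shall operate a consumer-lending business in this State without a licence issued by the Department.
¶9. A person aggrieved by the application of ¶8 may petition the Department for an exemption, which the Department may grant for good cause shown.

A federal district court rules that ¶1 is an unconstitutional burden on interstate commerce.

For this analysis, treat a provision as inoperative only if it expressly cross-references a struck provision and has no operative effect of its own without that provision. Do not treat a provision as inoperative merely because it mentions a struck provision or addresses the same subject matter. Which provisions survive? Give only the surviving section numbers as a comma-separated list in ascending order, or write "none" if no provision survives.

3, 4, 5, 7, 8, 9

¶1 is struck. ¶2 merely fixes the judicial-review right for ¶1; with ¶1 gone it has nothing to operate on and falls away. ¶6 has no operative effect of its own apart from ¶2 and is therefore inoperative. Although ¶3 refers to ¶2, its operative terms do not depend on ¶2, so it remains in effect. ¶8 mentions ¶2 but its own obligation stands independently of ¶2, so ¶8 is not affected. ¶7 declares ¶1 and ¶6 mutually dependent; since one of them has fallen, all of them are of no effect. The remainder continues in force under ¶7. That leaves ¶3, ¶4, ¶5, ¶7, ¶8, and ¶9 in effect.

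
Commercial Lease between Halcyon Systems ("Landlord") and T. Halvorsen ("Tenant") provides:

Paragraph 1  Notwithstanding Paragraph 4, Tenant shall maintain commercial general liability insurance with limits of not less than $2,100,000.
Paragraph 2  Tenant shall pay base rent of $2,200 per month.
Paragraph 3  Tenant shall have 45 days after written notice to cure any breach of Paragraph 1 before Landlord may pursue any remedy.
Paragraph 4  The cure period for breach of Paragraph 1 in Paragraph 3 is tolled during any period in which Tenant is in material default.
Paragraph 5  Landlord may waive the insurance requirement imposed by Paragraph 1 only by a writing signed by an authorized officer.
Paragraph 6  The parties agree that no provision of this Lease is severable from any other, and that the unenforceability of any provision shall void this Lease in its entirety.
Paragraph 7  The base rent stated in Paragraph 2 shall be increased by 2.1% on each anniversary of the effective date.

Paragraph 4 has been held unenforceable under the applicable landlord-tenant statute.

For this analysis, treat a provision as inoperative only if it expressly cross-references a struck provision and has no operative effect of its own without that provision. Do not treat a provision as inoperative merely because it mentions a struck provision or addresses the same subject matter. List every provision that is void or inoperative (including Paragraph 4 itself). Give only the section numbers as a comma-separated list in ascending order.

Paragraph 4 is struck. Nothing else in the Lease is defined by reference to Paragraph 4. Paragraph 6 provides that the Lease is not severable, so the invalidity of any one provision voids the entire Lease. No provision of the Lease survives.

1, 2, 3, 4, 5, 6, 7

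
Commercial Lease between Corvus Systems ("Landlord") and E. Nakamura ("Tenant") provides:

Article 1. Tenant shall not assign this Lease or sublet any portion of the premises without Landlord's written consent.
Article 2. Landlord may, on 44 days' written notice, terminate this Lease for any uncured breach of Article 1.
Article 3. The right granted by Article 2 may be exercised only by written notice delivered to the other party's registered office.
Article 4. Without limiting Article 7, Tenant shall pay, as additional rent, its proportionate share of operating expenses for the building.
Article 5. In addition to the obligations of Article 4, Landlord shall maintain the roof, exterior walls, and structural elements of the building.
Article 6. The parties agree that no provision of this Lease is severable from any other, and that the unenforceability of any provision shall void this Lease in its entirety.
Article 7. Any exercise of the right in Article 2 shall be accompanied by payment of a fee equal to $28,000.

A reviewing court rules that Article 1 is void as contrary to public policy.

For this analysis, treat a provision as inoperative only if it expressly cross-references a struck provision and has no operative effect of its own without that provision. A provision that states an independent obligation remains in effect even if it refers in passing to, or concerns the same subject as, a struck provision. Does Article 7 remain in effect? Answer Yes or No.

No

Article 1 is struck. Article 2 has no operative effect of its own apart from Article 1 and is therefore inoperative. Article 3 has no operative effect of its own apart from Article 2 and is therefore inoperative. Article 7 merely fixes the exercise fee for Article 2; with Article 2 gone it has nothing to operate on and falls away. Article 6 provides that the Lease is not severable, so the invalidity of any one provision voids the entire Lease. No provision of the Lease survives. Article 7 is among the inoperative provisions, so the answer is no.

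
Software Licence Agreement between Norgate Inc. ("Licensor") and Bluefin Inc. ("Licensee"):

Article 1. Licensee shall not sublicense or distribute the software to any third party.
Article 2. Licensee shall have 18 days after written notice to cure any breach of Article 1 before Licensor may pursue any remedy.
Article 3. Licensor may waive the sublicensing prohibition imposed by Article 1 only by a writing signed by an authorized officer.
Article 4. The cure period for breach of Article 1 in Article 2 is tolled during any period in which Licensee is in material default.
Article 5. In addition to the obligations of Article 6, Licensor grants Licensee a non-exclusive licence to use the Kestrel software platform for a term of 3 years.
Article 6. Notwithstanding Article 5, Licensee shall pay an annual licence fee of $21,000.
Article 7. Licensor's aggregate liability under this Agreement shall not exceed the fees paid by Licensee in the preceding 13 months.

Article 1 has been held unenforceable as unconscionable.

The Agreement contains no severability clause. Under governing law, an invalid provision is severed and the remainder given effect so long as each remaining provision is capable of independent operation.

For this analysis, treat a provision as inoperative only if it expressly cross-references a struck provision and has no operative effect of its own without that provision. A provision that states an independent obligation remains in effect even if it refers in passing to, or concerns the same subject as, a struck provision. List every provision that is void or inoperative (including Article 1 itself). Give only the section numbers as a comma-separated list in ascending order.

1, 2, 3, 4

Article 1 is struck. Article 2 operates only by reference to Article 1, so it falls with Article 1. Article 3 operates only by reference to Article 1, so it falls with Article 1. Article 4 has no operative effect of its own apart from Article 2 and is therefore inoperative. Under the stated default rule, only provisions that cannot operate independently fall away; the rest are enforced. Article 5, Article 6, and Article 7 remain in effect.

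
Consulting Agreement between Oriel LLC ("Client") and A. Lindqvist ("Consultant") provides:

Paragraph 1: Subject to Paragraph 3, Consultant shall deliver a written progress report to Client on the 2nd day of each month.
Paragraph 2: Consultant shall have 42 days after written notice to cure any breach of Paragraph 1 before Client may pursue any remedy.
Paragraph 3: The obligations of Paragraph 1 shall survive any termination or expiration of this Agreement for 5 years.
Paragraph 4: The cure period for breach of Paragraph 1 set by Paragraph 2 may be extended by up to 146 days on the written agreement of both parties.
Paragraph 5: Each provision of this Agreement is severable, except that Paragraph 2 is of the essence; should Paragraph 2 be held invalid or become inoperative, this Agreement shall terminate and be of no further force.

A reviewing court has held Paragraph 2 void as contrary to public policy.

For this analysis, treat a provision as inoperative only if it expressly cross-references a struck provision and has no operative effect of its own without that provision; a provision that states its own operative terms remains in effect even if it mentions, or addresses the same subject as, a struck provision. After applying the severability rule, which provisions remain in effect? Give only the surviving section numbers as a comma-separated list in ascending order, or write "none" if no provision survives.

Paragraph 2 is struck. Paragraph 4 has no operative effect of its own apart from Paragraph 2 and is therefore inoperative. Paragraph 5 makes Paragraph 2 an essential term, and Paragraph 2 is the provision held invalid; under Paragraph 5, the entire Agreement is therefore void. No provision of the Agreement survives.

none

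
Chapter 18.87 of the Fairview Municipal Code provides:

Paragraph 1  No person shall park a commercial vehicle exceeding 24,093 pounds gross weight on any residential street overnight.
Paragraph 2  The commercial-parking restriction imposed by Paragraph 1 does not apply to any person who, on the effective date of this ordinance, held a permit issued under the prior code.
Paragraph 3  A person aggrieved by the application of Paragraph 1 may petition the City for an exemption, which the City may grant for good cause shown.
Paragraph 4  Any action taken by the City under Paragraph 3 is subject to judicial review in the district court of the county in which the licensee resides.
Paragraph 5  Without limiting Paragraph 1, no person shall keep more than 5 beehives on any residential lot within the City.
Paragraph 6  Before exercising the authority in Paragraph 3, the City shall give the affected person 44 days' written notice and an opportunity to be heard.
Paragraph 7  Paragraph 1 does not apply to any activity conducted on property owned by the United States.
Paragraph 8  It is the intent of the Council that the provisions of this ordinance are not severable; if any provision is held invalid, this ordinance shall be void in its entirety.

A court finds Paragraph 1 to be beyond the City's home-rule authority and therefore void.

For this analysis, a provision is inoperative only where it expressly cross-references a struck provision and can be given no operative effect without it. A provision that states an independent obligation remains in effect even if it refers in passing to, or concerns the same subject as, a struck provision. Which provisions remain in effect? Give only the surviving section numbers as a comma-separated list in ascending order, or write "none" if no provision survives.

Paragraph 1 is struck. Paragraph 2 merely fixes the grandfather exemption from Paragraph 1; with Paragraph 1 gone it has nothing to operate on and falls away. The only function of Paragraph 3 is the exemption procedure for Paragraph 1, so it cannot stand once Paragraph 1 is removed. Paragraph 7 operates only by reference to Paragraph 1, so it falls with Paragraph 1. The only function of Paragraph 4 is the judicial-review right for Paragraph 3, so it cannot stand once Paragraph 3 is removed. Paragraph 6 operates only by reference to Paragraph 3, so it falls with Paragraph 3. Paragraph 8 provides that the ordinance is not severable, so the invalidity of any one provision voids the entire ordinance. No provision of the ordinance survives.

none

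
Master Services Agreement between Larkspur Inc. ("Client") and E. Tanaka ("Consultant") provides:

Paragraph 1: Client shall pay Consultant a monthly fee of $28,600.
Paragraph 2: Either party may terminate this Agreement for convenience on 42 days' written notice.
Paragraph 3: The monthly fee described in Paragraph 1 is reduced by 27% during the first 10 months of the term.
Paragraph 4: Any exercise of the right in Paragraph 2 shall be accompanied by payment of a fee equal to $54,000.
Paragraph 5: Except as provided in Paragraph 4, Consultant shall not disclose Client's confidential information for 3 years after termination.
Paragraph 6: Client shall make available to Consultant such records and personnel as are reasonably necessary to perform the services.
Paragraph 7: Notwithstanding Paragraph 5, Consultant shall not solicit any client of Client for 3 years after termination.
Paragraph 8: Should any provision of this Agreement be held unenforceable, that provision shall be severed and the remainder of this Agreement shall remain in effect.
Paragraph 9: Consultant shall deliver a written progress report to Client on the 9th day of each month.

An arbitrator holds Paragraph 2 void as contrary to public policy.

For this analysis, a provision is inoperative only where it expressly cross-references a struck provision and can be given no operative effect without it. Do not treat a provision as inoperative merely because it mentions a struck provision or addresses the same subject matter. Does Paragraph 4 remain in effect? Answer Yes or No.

No

Paragraph 2 is struck. The only function of Paragraph 4 is the exercise fee for Paragraph 2, so it cannot stand once Paragraph 2 is removed. Although Paragraph 5 refers to Paragraph 4, its operative terms do not depend on Paragraph 4, so it remains in effect. Under the severability clause in Paragraph 8, the remaining provisions continue in force. The provisions still in force are Paragraph 1, Paragraph 3, Paragraph 5, Paragraph 6, Paragraph 7, Paragraph 8, and Paragraph 9. Paragraph 4 is among the inoperative provisions, so the answer is no.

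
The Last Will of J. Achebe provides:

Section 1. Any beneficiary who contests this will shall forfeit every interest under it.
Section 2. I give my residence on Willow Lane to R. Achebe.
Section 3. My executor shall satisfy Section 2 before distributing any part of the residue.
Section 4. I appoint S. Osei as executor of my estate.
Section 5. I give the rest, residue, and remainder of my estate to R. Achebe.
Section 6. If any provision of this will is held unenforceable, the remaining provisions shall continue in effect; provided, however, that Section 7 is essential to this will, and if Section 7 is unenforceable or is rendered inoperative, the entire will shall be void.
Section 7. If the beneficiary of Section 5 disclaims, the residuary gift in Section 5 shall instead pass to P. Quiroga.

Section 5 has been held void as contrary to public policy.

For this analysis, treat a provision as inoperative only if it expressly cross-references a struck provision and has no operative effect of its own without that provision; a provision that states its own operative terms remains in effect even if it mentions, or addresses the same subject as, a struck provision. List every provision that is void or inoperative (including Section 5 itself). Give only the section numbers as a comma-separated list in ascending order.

Section 5 is struck. The only function of Section 7 is the alternative disposition for Section 5, so it cannot stand once Section 5 is removed. Section 6 makes Section 7 an essential term, and Section 7 has been rendered inoperative by the cascade; under Section 6, the entire will is therefore void. No provision of the will survives.

1, 2, 3, 4, 5, 6, 7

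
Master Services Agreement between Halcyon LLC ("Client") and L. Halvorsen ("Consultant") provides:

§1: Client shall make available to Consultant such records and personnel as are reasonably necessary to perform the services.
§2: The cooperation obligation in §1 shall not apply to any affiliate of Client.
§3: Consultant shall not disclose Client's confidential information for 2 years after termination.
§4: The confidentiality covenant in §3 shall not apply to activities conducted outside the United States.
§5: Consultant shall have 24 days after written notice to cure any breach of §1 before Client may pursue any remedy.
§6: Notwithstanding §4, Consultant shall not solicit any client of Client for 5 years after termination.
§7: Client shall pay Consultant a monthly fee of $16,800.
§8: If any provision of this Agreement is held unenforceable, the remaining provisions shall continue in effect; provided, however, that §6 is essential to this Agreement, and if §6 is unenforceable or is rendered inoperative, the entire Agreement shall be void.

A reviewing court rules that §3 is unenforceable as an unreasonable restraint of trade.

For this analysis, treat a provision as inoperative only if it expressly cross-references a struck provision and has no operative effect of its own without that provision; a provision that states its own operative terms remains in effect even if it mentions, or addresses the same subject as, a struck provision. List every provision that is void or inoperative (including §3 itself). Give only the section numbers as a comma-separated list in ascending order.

3, 4

§3 is struck. §4 has no operative effect of its own apart from §3 and is therefore inoperative. Although §6 refers to §4, its operative terms do not depend on §4, so it remains in effect. §8 makes §6 an essential term, but §6 is unaffected, so the severability proviso in §8 preserves the remaining provisions. §1, §2, §5, §6, §7, and §8 remain in effect.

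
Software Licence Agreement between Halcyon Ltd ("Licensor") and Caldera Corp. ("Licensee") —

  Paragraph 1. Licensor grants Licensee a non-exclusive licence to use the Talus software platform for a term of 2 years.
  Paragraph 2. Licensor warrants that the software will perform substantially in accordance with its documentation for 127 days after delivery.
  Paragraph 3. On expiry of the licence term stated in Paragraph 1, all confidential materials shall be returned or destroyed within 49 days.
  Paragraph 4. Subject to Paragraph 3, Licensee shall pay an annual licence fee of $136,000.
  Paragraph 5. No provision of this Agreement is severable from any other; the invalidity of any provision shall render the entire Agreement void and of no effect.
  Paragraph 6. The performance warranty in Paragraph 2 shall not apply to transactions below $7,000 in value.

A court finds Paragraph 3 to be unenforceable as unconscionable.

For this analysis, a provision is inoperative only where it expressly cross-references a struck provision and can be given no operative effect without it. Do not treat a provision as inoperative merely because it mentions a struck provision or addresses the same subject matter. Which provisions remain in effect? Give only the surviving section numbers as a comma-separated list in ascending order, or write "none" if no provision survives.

none

Paragraph 3 is struck. Nothing else in the Agreement is defined by reference to Paragraph 3. Paragraph 5 provides that the Agreement is not severable, so the invalidity of any one provision voids the entire Agreement. No provision of the Agreement survives.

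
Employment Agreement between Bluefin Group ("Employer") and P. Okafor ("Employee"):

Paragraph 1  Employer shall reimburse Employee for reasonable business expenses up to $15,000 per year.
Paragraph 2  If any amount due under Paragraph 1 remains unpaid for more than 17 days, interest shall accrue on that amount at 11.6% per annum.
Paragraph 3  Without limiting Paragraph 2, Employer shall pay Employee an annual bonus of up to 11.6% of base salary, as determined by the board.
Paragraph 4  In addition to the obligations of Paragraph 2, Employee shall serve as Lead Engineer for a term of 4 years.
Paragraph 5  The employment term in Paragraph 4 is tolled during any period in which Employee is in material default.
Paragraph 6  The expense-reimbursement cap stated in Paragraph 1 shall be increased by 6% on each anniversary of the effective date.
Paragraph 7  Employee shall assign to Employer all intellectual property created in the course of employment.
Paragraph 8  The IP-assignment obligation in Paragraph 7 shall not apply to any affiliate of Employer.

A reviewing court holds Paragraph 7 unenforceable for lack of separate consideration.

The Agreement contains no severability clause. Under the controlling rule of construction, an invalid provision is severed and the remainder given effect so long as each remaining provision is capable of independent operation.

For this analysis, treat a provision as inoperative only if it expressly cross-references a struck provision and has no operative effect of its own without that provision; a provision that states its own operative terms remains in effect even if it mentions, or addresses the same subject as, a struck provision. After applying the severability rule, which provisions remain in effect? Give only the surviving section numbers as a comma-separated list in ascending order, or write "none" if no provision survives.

Paragraph 7 is struck. The whole of Paragraph 8 is the carve-out from the IP-assignment obligation, defined by reference to Paragraph 7, so Paragraph 8 cannot stand once Paragraph 7 is removed. With no severability clause, the stated default rule severs what cannot stand and enforces each remaining provision that can operate on its own. Paragraph 1, Paragraph 2, Paragraph 3, Paragraph 4, Paragraph 5, and Paragraph 6 remain in effect.

1, 2, 3, 4, 5, 6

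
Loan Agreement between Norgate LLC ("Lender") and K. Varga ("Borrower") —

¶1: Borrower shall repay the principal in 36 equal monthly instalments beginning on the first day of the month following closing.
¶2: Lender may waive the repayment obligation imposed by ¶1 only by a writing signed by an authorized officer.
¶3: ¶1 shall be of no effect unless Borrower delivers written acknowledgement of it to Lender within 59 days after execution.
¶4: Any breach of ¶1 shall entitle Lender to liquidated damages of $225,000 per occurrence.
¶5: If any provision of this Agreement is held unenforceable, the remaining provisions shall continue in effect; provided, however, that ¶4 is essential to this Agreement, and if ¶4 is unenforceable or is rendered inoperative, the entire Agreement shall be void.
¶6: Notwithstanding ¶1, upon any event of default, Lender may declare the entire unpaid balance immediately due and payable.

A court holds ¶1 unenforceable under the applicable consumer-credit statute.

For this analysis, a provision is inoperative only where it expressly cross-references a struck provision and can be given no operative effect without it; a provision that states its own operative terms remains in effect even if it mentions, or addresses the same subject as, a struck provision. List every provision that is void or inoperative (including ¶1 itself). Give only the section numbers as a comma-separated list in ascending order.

1, 2, 3, 4, 5, 6

¶1 is struck. ¶2 operates only by reference to ¶1, so it falls with ¶1. ¶3 has no operative effect of its own apart from ¶1 and is therefore inoperative. ¶4 operates only by reference to ¶1, so it falls with ¶1. ¶5 makes ¶4 an essential term, and ¶4 has been rendered inoperative by the cascade; under ¶5, the entire Agreement is therefore void. No provision of the Agreement survives.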